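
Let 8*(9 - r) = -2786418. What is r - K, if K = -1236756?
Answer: 6340269/4 ≈ 1.5851e+6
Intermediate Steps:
r = 1393245/4 (r = 9 - ⅛*(-2786418) = 9 + 1393209/4 = 1393245/4 ≈ 3.4831e+5)
r - K = 1393245/4 - 1*(-1236756) = 1393245/4 + 1236756 = 6340269/4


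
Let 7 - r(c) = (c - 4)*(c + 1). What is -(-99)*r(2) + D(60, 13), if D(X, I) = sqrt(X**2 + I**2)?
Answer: 1287 + sqrt(3769) ≈ 1348.4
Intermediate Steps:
r(c) = 7 - (1 + c)*(-4 + c) (r(c) = 7 - (c - 4)*(c + 1) = 7 - (-4 + c)*(1 + c) = 7 - (1 + c)*(-4 + c))
D(X, I) = sqrt(I**2 + X**2)
-(-99)*r(2) + D(60, 13) = -(-99)*(11 - 1*2**2 + 3*2) + sqrt(13**2 + 60**2) = -(-99)*(11 - 1*4 + 6) + sqrt(169 + 3600) = -(-99)*(11 - 4 + 6) + sqrt(3769) = -(-99)*13 + sqrt(3769) = -1*(-1287) + sqrt(3769) = 1287 + sqrt(3769)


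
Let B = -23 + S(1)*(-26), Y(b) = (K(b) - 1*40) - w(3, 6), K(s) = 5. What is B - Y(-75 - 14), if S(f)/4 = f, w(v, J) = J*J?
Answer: -56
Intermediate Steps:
w(v, J) = J**2
S(f) = 4*f
Y(b) = -71 (Y(b) = (5 - 1*40) - 1*6**2 = (5 - 40) - 1*36 = -35 - 36 = -71)
B = -127 (B = -23 + (4*1)*(-26) = -23 + 4*(-26) = -23 - 104 = -127)
B - Y(-75 - 14) = -127 - 1*(-71) = -127 + 71 = -56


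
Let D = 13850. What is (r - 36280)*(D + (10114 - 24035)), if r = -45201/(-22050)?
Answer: 18931648243/7350 ≈ 2.5757e+6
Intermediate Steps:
r = 15067/7350 (r = -45201*(-1/22050) = 15067/7350 ≈ 2.0499)
(r - 36280)*(D + (10114 - 24035)) = (15067/7350 - 36280)*(13850 + (10114 - 24035)) = -266642933*(13850 - 13921)/7350 = -266642933/7350*(-71) = 18931648243/7350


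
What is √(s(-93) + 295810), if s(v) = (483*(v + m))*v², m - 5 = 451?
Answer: √1516716331 ≈ 38945.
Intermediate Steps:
m = 456 (m = 5 + 451 = 456)
s(v) = v²*(220248 + 483*v) (s(v) = (483*(v + 456))*v² = (483*(456 + v))*v² = (220248 + 483*v)*v² = v²*(220248 + 483*v))
√(s(-93) + 295810) = √(483*(-93)²*(456 - 93) + 295810) = √(483*8649*363 + 295810) = √(1516420521 + 295810) = √1516716331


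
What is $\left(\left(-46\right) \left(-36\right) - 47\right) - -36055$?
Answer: $37664$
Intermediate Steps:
$\left(\left(-46\right) \left(-36\right) - 47\right) - -36055 = \left(1656 - 47\right) + 36055 = 1609 + 36055 = 37664$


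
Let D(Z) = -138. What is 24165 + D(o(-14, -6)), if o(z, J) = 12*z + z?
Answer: 24027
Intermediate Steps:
o(z, J) = 13*z
24165 + D(o(-14, -6)) = 24165 - 138 = 24027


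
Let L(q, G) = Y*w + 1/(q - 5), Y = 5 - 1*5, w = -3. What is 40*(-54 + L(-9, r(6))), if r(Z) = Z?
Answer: -15140/7 ≈ -2162.9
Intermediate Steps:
Y = 0 (Y = 5 - 5 = 0)
L(q, G) = 1/(-5 + q) (L(q, G) = 0*(-3) + 1/(q - 5) = 0 + 1/(-5 + q) = 1/(-5 + q))
40*(-54 + L(-9, r(6))) = 40*(-54 + 1/(-5 - 9)) = 40*(-54 + 1/(-14)) = 40*(-54 - 1/14) = 40*(-757/14) = -15140/7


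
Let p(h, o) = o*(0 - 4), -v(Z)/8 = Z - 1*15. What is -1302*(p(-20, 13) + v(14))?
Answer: 57288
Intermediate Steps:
v(Z) = 120 - 8*Z (v(Z) = -8*(Z - 1*15) = -8*(Z - 15) = -8*(-15 + Z) = 120 - 8*Z)
p(h, o) = -4*o (p(h, o) = o*(-4) = -4*o)
-1302*(p(-20, 13) + v(14)) = -1302*(-4*13 + (120 - 8*14)) = -1302*(-52 + (120 - 112)) = -1302*(-52 + 8) = -1302*(-44) = 57288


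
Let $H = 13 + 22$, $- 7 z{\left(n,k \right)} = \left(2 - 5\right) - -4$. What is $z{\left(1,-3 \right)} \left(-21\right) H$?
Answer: $105$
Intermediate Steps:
$z{\left(n,k \right)} = - \frac{1}{7}$ ($z{\left(n,k \right)} = - \frac{\left(2 - 5\right) - -4}{7} = - \frac{-3 + 4}{7} = \left(- \frac{1}{7}\right) 1 = - \frac{1}{7}$)
$H = 35$
$z{\left(1,-3 \right)} \left(-21\right) H = \left(- \frac{1}{7}\right) \left(-21\right) 35 = 3 \cdot 35 = 105$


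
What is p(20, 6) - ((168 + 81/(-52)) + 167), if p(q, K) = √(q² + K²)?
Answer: -17339/52 + 2*√109 ≈ -312.56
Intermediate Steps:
p(q, K) = √(K² + q²)
p(20, 6) - ((168 + 81/(-52)) + 167) = √(6² + 20²) - ((168 + 81/(-52)) + 167) = √(36 + 400) - ((168 + 81*(-1/52)) + 167) = √436 - ((168 - 81/52) + 167) = 2*√109 - (8655/52 + 167) = 2*√109 - 1*17339/52 = 2*√109 - 17339/52 = -17339/52 + 2*√109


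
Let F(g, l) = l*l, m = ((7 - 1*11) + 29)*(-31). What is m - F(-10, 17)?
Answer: -1064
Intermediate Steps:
m = -775 (m = ((7 - 11) + 29)*(-31) = (-4 + 29)*(-31) = 25*(-31) = -775)
F(g, l) = l**2
m - F(-10, 17) = -775 - 1*17**2 = -775 - 1*289 = -775 - 289 = -1064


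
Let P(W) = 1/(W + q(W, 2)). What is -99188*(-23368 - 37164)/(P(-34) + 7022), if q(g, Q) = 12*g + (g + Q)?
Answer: 2845918759584/3328427 ≈ 8.5503e+5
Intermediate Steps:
q(g, Q) = Q + 13*g (q(g, Q) = 12*g + (Q + g) = Q + 13*g)
P(W) = 1/(2 + 14*W) (P(W) = 1/(W + (2 + 13*W)) = 1/(2 + 14*W))
-99188*(-23368 - 37164)/(P(-34) + 7022) = -99188*(-23368 - 37164)/(1/(2*(1 + 7*(-34))) + 7022) = -99188*(-60532/(1/(2*(1 - 238)) + 7022)) = -99188*(-60532/((½)/(-237) + 7022)) = -99188*(-60532/((½)*(-1/237) + 7022)) = -99188*(-60532/(-1/474 + 7022)) = -99188/((3328427/474)*(-1/60532)) = -99188/(-3328427/28692168) = -99188*(-28692168/3328427) = 2845918759584/3328427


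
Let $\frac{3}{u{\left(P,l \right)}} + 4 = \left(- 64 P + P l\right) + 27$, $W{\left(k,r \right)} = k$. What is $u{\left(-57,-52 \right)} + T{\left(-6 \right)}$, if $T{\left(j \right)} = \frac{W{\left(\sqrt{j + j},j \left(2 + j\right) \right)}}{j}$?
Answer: $\frac{3}{6635} - \frac{i \sqrt{3}}{3} \approx 0.00045215 - 0.57735 i$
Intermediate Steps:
$u{\left(P,l \right)} = \frac{3}{23 - 64 P + P l}$ ($u{\left(P,l \right)} = \frac{3}{-4 + \left(\left(- 64 P + P l\right) + 27\right)} = \frac{3}{-4 + \left(27 - 64 P + P l\right)} = \frac{3}{23 - 64 P + P l}$)
$T{\left(j \right)} = \frac{\sqrt{2}}{\sqrt{j}}$ ($T{\left(j \right)} = \frac{\sqrt{j + j}}{j} = \frac{\sqrt{2 j}}{j} = \frac{\sqrt{2} \sqrt{j}}{j} = \frac{\sqrt{2}}{\sqrt{j}}$)
$u{\left(-57,-52 \right)} + T{\left(-6 \right)} = \frac{3}{23 - -3648 - -2964} + \frac{\sqrt{2}}{i \sqrt{6}} = \frac{3}{23 + 3648 + 2964} + \sqrt{2} \left(- \frac{i \sqrt{6}}{6}\right) = \frac{3}{6635} - \frac{i \sqrt{3}}{3}$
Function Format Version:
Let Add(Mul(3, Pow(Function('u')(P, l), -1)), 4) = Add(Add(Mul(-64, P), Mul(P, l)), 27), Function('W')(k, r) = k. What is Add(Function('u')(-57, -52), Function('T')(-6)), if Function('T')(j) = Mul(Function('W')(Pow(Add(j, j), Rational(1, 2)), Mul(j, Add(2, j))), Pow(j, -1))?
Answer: Add(Rational(3, 6635), Mul(Rational(-1, 3), I, Pow(3, Rational(1, 2)))) ≈ Add(0.00045215, Mul(-0.57735, I))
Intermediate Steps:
Function('u')(P, l) = Mul(3, Pow(Add(23, Mul(-64, P), Mul(P, l)), -1)) (Function('u')(P, l) = Mul(3, Pow(Add(-4, Add(Add(Mul(-64, P), Mul(P, l)), 27)), -1)) = Mul(3, Pow(Add(-4, Add(27, Mul(-64, P), Mul(P, l))), -1)) = Mul(3, Pow(Add(23, Mul(-64, P), Mul(P, l)), -1)))
Function('T')(j) = Mul(Pow(2, Rational(1, 2)), Pow(j, Rational(-1, 2))) (Function('T')(j) = Mul(Pow(Add(j, j), Rational(1, 2)), Pow(j, -1)) = Mul(Pow(Mul(2, j), Rational(1, 2)), Pow(j, -1)) = Mul(Mul(Pow(2, Rational(1, 2)), Pow(j, Rational(1, 2))), Pow(j, -1)) = Mul(Pow(2, Rational(1, 2)), Pow(j, Rational(-1, 2))))
Add(Function('u')(-57, -52), Function('T')(-6)) = Add(Mul(3, Pow(Add(23, Mul(-64, -57), Mul(-57, -52)), -1)), Mul(Pow(2, Rational(1, 2)), Pow(-6, Rational(-1, 2)))) = Add(Mul(3, Pow(Add(23, 3648, 2964), -1)), Mul(Pow(2, Rational(1, 2)), Mul(Rational(-1, 6), I, Pow(6, Rational(1, 2))))) = Add(Mul(3, Pow(6635, -1)), Mul(Rational(-1, 3), I, Pow(3, Rational(1, 2)))) = Add(Mul(3, Rational(1, 6635)), Mul(Rational(-1, 3), I, Pow(3, Rational(1, 2)))) = Add(Rational(3, 6635), Mul(Rational(-1, 3), I, Pow(3, Rational(1, 2))))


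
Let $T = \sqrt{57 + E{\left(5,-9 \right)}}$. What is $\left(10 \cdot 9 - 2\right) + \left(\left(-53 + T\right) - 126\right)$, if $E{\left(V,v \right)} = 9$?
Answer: $-91 + \sqrt{66} \approx -82.876$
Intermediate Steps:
$T = \sqrt{66}$ ($T = \sqrt{57 + 9} = \sqrt{66} \approx 8.124$)
$\left(10 \cdot 9 - 2\right) + \left(\left(-53 + T\right) - 126\right) = \left(10 \cdot 9 - 2\right) - \left(179 - \sqrt{66}\right) = \left(90 - 2\right) - \left(179 - \sqrt{66}\right) = 88 - \left(179 - \sqrt{66}\right) = -91 + \sqrt{66}$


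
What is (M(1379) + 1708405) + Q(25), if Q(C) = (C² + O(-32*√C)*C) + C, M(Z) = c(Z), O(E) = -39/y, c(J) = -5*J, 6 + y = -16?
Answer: 37448495/22 ≈ 1.7022e+6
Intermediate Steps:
y = -22 (y = -6 - 16 = -22)
O(E) = 39/22 (O(E) = -39/(-22) = -39*(-1/22) = 39/22)
M(Z) = -5*Z
Q(C) = C² + 61*C/22 (Q(C) = (C² + 39*C/22) + C = C² + 61*C/22)
(M(1379) + 1708405) + Q(25) = (-5*1379 + 1708405) + (1/22)*25*(61 + 22*25) = (-6895 + 1708405) + (1/22)*25*(61 + 550) = 1701510 + (1/22)*25*611 = 1701510 + 15275/22 = 37448495/22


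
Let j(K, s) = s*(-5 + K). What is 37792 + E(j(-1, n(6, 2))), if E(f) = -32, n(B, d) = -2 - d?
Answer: 37760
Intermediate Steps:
37792 + E(j(-1, n(6, 2))) = 37792 - 32 = 37760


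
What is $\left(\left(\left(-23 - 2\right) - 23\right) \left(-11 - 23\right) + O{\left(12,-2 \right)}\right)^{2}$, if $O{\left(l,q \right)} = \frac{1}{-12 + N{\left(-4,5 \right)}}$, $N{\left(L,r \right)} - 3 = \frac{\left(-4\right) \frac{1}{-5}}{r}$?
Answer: $\frac{130066258609}{48841} \approx 2.6631 \cdot 10^{6}$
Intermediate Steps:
$N{\left(L,r \right)} = 3 + \frac{4}{5 r}$ ($N{\left(L,r \right)} = 3 + \frac{\left(-4\right) \frac{1}{-5}}{r} = 3 + \frac{\left(-4\right) \left(- \frac{1}{5}\right)}{r} = 3 + \frac{4}{5 r}$)
$O{\left(l,q \right)} = - \frac{25}{221}$ ($O{\left(l,q \right)} = \frac{1}{-12 + \left(3 + \frac{4}{5 \cdot 5}\right)} = \frac{1}{-12 + \left(3 + \frac{4}{5} \cdot \frac{1}{5}\right)} = \frac{1}{-12 + \left(3 + \frac{4}{25}\right)} = \frac{1}{-12 + \frac{79}{25}} = \frac{1}{- \frac{221}{25}} = - \frac{25}{221}$)
$\left(\left(\left(-23 - 2\right) - 23\right) \left(-11 - 23\right) + O{\left(12,-2 \right)}\right)^{2} = \left(\left(\left(-23 - 2\right) - 23\right) \left(-11 - 23\right) - \frac{25}{221}\right)^{2} = \left(\left(\left(-23 - 2\right) - 23\right) \left(-34\right) - \frac{25}{221}\right)^{2} = \left(\left(-25 - 23\right) \left(-34\right) - \frac{25}{221}\right)^{2} = \left(\left(-48\right) \left(-34\right) - \frac{25}{221}\right)^{2} = \left(1632 - \frac{25}{221}\right)^{2} = \left(\frac{360647}{221}\right)^{2} = \frac{130066258609}{48841}$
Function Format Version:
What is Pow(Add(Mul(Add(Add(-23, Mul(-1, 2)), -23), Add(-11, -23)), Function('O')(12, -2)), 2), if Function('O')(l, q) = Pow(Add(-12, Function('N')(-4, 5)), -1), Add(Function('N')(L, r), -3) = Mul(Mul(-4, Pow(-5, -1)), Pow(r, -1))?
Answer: Rational(130066258609, 48841) ≈ 2.6631e+6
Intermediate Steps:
Function('N')(L, r) = Add(3, Mul(Rational(4, 5), Pow(r, -1))) (Function('N')(L, r) = Add(3, Mul(Mul(-4, Pow(-5, -1)), Pow(r, -1))) = Add(3, Mul(Mul(-4, Rational(-1, 5)), Pow(r, -1))) = Add(3, Mul(Rational(4, 5), Pow(r, -1))))
Function('O')(l, q) = Rational(-25, 221) (Function('O')(l, q) = Pow(Add(-12, Add(3, Mul(Rational(4, 5), Pow(5, -1)))), -1) = Pow(Add(-12, Add(3, Mul(Rational(4, 5), Rational(1, 5)))), -1) = Pow(Add(-12, Add(3, Rational(4, 25))), -1) = Pow(Add(-12, Rational(79, 25)), -1) = Pow(Rational(-221, 25), -1) = Rational(-25, 221))
Pow(Add(Mul(Add(Add(-23, Mul(-1, 2)), -23), Add(-11, -23)), Function('O')(12, -2)), 2) = Pow(Add(Mul(Add(Add(-23, Mul(-1, 2)), -23), Add(-11, -23)), Rational(-25, 221)), 2) = Pow(Add(Mul(Add(Add(-23, -2), -23), -34), Rational(-25, 221)), 2) = Pow(Add(Mul(Add(-25, -23), -34), Rational(-25, 221)), 2) = Pow(Add(Mul(-48, -34), Rational(-25, 221)), 2) = Pow(Add(1632, Rational(-25, 221)), 2) = Pow(Rational(360647, 221), 2) = Rational(130066258609, 48841)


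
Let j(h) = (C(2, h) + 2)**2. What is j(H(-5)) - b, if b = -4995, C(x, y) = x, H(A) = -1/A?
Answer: 5011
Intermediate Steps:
j(h) = 16 (j(h) = (2 + 2)**2 = 4**2 = 16)
j(H(-5)) - b = 16 - 1*(-4995) = 16 + 4995 = 5011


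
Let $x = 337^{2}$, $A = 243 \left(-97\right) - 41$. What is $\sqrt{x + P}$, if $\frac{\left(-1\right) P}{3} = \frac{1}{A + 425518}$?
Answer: $\frac{\sqrt{18344622587545966}}{401906} \approx 337.0$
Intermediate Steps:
$A = -23612$ ($A = -23571 - 41 = -23612$)
$P = - \frac{3}{401906}$ ($P = - \frac{3}{-23612 + 425518} = - \frac{3}{401906} \approx -7.4644 \cdot 10^{-6}$)
$x = 113569$
$\sqrt{x + P} = \sqrt{113569 - \frac{3}{401906}} = \sqrt{\frac{45644062511}{401906}} = \frac{\sqrt{18344622587545966}}{401906}$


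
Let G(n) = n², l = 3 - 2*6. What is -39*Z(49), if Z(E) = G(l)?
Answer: -3159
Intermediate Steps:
l = -9 (l = 3 - 12 = -9)
Z(E) = 81 (Z(E) = (-9)² = 81)
-39*Z(49) = -39*81 = -3159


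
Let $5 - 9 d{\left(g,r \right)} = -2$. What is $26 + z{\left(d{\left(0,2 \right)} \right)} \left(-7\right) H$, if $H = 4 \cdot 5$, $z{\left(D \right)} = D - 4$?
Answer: $\frac{4294}{9} \approx 477.11$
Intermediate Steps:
$d{\left(g,r \right)} = \frac{7}{9}$ ($d{\left(g,r \right)} = \frac{5}{9} - - \frac{2}{9} = \frac{5}{9} + \frac{2}{9} = \frac{7}{9}$)
$z{\left(D \right)} = -4 + D$
$H = 20$
$26 + z{\left(d{\left(0,2 \right)} \right)} \left(-7\right) H = 26 + \left(-4 + \frac{7}{9}\right) \left(-7\right) 20 = 26 + \left(- \frac{29}{9}\right) \left(-7\right) 20 = 26 + \frac{203}{9} \cdot 20 = 26 + \frac{4060}{9} = \frac{4294}{9}$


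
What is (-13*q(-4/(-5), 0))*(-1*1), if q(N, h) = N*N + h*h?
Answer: 208/25 ≈ 8.3200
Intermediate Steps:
q(N, h) = N**2 + h**2
(-13*q(-4/(-5), 0))*(-1*1) = (-13*((-4/(-5))**2 + 0**2))*(-1*1) = -13*((-4*(-1/5))**2 + 0)*(-1) = -13*((4/5)**2 + 0)*(-1) = -13*(16/25 + 0)*(-1) = -13*16/25*(-1) = -208/25*(-1) = 208/25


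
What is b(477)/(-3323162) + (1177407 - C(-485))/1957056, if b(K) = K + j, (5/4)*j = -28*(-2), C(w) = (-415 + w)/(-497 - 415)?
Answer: 247740349546211/411895561634560 ≈ 0.60146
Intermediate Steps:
C(w) = 415/912 - w/912 (C(w) = (-415 + w)/(-912) = (-415 + w)*(-1/912) = 415/912 - w/912)
j = 224/5 (j = 4*(-28*(-2))/5 = (⅘)*56 = 224/5 ≈ 44.800)
b(K) = 224/5 + K (b(K) = K + 224/5 = 224/5 + K)
b(477)/(-3323162) + (1177407 - C(-485))/1957056 = (224/5 + 477)/(-3323162) + (1177407 - (415/912 - 1/912*(-485)))/1957056 = (2609/5)*(-1/3323162) + (1177407 - (415/912 + 485/912))*(1/1957056) = -2609/16615810 + (1177407 - 1*75/76)*(1/1957056) = -2609/16615810 + (1177407 - 75/76)*(1/1957056) = -2609/16615810 + (89482857/76)*(1/1957056) = -2609/16615810 + 29827619/49578752 = 247740349546211/411895561634560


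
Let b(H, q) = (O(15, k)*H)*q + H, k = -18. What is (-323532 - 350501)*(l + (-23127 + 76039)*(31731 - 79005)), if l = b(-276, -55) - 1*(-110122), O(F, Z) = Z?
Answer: 1686110590402306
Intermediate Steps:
b(H, q) = H - 18*H*q (b(H, q) = (-18*H)*q + H = -18*H*q + H = H - 18*H*q)
l = -163394 (l = -276*(1 - 18*(-55)) - 1*(-110122) = -276*(1 + 990) + 110122 = -276*991 + 110122 = -273516 + 110122 = -163394)
(-323532 - 350501)*(l + (-23127 + 76039)*(31731 - 79005)) = (-323532 - 350501)*(-163394 + (-23127 + 76039)*(31731 - 79005)) = -674033*(-163394 + 52912*(-47274)) = -674033*(-163394 - 2501361888) = -674033*(-2501525282) = 1686110590402306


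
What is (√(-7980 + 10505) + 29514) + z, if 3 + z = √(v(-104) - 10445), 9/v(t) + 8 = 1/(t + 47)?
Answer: 29511 + 5*√101 + I*√2181662246/457 ≈ 29561.0 + 102.21*I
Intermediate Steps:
v(t) = 9/(-8 + 1/(47 + t)) (v(t) = 9/(-8 + 1/(t + 47)) = 9/(-8 + 1/(47 + t)))
z = -3 + I*√2181662246/457 (z = -3 + √(9*(-47 - 1*(-104))/(375 + 8*(-104)) - 10445) = -3 + √(9*(-47 + 104)/(375 - 832) - 10445) = -3 + √(9*57/(-457) - 10445) = -3 + √(9*(-1/457)*57 - 10445) = -3 + √(-513/457 - 10445) = -3 + √(-4773878/457) = -3 + I*√2181662246/457 ≈ -3.0 + 102.21*I)
(√(-7980 + 10505) + 29514) + z = (√(-7980 + 10505) + 29514) + (-3 + I*√2181662246/457) = (√2525 + 29514) + (-3 + I*√2181662246/457) = (5*√101 + 29514) + (-3 + I*√2181662246/457) = (29514 + 5*√101) + (-3 + I*√2181662246/457) = 29511 + 5*√101 + I*√2181662246/457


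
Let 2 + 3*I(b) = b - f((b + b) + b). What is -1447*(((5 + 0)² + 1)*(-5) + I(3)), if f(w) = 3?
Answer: 567224/3 ≈ 1.8907e+5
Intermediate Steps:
I(b) = -5/3 + b/3 (I(b) = -⅔ + (b - 1*3)/3 = -⅔ + (b - 3)/3 = -⅔ + (-3 + b)/3 = -⅔ + (-1 + b/3) = -5/3 + b/3)
-1447*(((5 + 0)² + 1)*(-5) + I(3)) = -1447*(((5 + 0)² + 1)*(-5) + (-5/3 + (⅓)*3)) = -1447*((5² + 1)*(-5) + (-5/3 + 1)) = -1447*((25 + 1)*(-5) - ⅔) = -1447*(26*(-5) - ⅔) = -1447*(-130 - ⅔) = -1447*(-392/3) = 567224/3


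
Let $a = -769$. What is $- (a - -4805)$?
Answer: $-4036$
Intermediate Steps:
$- (a - -4805) = - (-769 - -4805) = - (-769 + 4805) = \left(-1\right) 4036 = -4036$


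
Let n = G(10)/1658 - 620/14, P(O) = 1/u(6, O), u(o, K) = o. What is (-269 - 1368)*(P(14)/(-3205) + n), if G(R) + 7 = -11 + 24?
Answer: 8089267704701/111591690 ≈ 72490.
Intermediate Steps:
P(O) = ⅙ (P(O) = 1/6 = ⅙)
G(R) = 6 (G(R) = -7 + (-11 + 24) = -7 + 13 = 6)
n = -256969/5803 (n = 6/1658 - 620/14 = 6*(1/1658) - 620*1/14 = 3/829 - 310/7 = -256969/5803 ≈ -44.282)
(-269 - 1368)*(P(14)/(-3205) + n) = (-269 - 1368)*((⅙)/(-3205) - 256969/5803) = -1637*((⅙)*(-1/3205) - 256969/5803) = -1637*(-1/19230 - 256969/5803) = -1637*(-4941519673/111591690) = 8089267704701/111591690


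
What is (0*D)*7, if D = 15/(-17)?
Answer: 0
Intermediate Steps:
D = -15/17 (D = 15*(-1/17) = -15/17 ≈ -0.88235)
(0*D)*7 = (0*(-15/17))*7 = 0*7 = 0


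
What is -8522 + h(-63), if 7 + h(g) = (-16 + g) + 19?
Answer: -8589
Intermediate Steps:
h(g) = -4 + g (h(g) = -7 + ((-16 + g) + 19) = -7 + (3 + g) = -4 + g)
-8522 + h(-63) = -8522 + (-4 - 63) = -8522 - 67 = -8589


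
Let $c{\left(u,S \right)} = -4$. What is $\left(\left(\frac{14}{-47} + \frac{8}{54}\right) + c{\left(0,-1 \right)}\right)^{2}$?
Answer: $\frac{27730756}{1610361} \approx 17.22$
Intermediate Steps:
$\left(\left(\frac{14}{-47} + \frac{8}{54}\right) + c{\left(0,-1 \right)}\right)^{2} = \left(\left(\frac{14}{-47} + \frac{8}{54}\right) - 4\right)^{2} = \left(\left(14 \left(- \frac{1}{47}\right) + 8 \cdot \frac{1}{54}\right) - 4\right)^{2} = \left(\left(- \frac{14}{47} + \frac{4}{27}\right) - 4\right)^{2} = \left(- \frac{190}{1269} - 4\right)^{2} = \left(- \frac{5266}{1269}\right)^{2} = \frac{27730756}{1610361}$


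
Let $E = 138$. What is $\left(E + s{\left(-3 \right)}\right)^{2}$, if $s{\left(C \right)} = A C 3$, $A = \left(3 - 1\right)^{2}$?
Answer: $10404$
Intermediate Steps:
$A = 4$ ($A = 2^{2} = 4$)
$s{\left(C \right)} = 12 C$ ($s{\left(C \right)} = 4 C 3 = 4 \cdot 3 C = 12 C$)
$\left(E + s{\left(-3 \right)}\right)^{2} = \left(138 + 12 \left(-3\right)\right)^{2} = \left(138 - 36\right)^{2} = 102^{2} = 10404$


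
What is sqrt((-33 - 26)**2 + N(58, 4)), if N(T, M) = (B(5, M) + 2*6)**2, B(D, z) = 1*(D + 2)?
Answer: sqrt(3842) ≈ 61.984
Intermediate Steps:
B(D, z) = 2 + D (B(D, z) = 1*(2 + D) = 2 + D)
N(T, M) = 361 (N(T, M) = ((2 + 5) + 2*6)**2 = (7 + 12)**2 = 19**2 = 361)
sqrt((-33 - 26)**2 + N(58, 4)) = sqrt((-33 - 26)**2 + 361) = sqrt((-59)**2 + 361) = sqrt(3481 + 361) = sqrt(3842)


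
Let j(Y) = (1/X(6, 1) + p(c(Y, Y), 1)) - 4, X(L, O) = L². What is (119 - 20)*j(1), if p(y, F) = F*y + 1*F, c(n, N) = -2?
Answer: -1969/4 ≈ -492.25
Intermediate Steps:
p(y, F) = F + F*y (p(y, F) = F*y + F = F + F*y)
j(Y) = -179/36 (j(Y) = (1/(6²) + 1*(1 - 2)) - 4 = (1/36 + 1*(-1)) - 4 = (1/36 - 1) - 4 = -35/36 - 4 = -179/36)
(119 - 20)*j(1) = (119 - 20)*(-179/36) = 99*(-179/36) = -1969/4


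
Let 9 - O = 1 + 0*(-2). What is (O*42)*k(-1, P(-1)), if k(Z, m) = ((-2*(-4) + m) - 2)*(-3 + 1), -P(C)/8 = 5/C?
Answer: -30912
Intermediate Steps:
P(C) = -40/C
O = 8 (O = 9 - (1 + 0*(-2)) = 9 - (1 + 0) = 9 - 1*1 = 9 - 1 = 8)
k(Z, m) = -12 - 2*m (k(Z, m) = ((8 + m) - 2)*(-2) = (6 + m)*(-2) = -12 - 2*m)
(O*42)*k(-1, P(-1)) = (8*42)*(-12 - (-80)/(-1)) = 336*(-12 - (-80)*(-1)) = 336*(-12 - 2*40) = 336*(-12 - 80) = 336*(-92) = -30912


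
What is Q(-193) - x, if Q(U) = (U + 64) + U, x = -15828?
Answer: 15506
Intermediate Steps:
Q(U) = 64 + 2*U (Q(U) = (64 + U) + U = 64 + 2*U)
Q(-193) - x = (64 + 2*(-193)) - 1*(-15828) = (64 - 386) + 15828 = -322 + 15828 = 15506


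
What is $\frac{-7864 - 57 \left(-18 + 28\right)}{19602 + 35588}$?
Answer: $- \frac{4217}{27595} \approx -0.15282$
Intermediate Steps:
$\frac{-7864 - 57 \left(-18 + 28\right)}{19602 + 35588} = \frac{-7864 - 570}{55190} = \left(-7864 - 570\right) \frac{1}{55190} = \left(-8434\right) \frac{1}{55190} = - \frac{4217}{27595}$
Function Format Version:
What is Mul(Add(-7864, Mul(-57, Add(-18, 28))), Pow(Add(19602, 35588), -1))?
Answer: Rational(-4217, 27595) ≈ -0.15282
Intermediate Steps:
Mul(Add(-7864, Mul(-57, Add(-18, 28))), Pow(Add(19602, 35588), -1)) = Mul(Add(-7864, Mul(-57, 10)), Pow(55190, -1)) = Mul(Add(-7864, -570), Rational(1, 55190)) = Mul(-8434, Rational(1, 55190)) = Rational(-4217, 27595)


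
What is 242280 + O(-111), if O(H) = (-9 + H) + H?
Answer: 242049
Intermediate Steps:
O(H) = -9 + 2*H
242280 + O(-111) = 242280 + (-9 + 2*(-111)) = 242280 + (-9 - 222) = 242280 - 231 = 242049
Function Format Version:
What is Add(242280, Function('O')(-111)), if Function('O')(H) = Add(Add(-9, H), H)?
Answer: 242049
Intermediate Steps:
Function('O')(H) = Add(-9, Mul(2, H))
Add(242280, Function('O')(-111)) = Add(242280, Add(-9, Mul(2, -111))) = Add(242280, Add(-9, -222)) = Add(242280, -231) = 242049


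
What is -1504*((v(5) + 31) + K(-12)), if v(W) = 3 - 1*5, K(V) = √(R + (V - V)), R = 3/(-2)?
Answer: -43616 - 752*I*√6 ≈ -43616.0 - 1842.0*I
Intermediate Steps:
R = -3/2 (R = 3*(-½) = -3/2 ≈ -1.5000)
K(V) = I*√6/2 (K(V) = √(-3/2 + (V - V)) = √(-3/2 + 0) = √(-3/2) = I*√6/2)
v(W) = -2 (v(W) = 3 - 5 = -2)
-1504*((v(5) + 31) + K(-12)) = -1504*((-2 + 31) + I*√6/2) = -1504*(29 + I*√6/2) = -43616 - 752*I*√6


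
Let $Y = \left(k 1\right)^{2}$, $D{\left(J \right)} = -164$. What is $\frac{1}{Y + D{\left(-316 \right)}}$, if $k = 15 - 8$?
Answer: $- \frac{1}{115} \approx -0.0086956$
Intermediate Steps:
$k = 7$ ($k = 15 - 8 = 7$)
$Y = 49$ ($Y = \left(7 \cdot 1\right)^{2} = 7^{2} = 49$)
$\frac{1}{Y + D{\left(-316 \right)}} = \frac{1}{49 - 164} = \frac{1}{-115} = - \frac{1}{115}$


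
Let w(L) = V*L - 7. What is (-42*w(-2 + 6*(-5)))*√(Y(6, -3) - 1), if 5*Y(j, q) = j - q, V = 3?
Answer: 8652*√5/5 ≈ 3869.3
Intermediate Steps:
Y(j, q) = -q/5 + j/5 (Y(j, q) = (j - q)/5 = -q/5 + j/5)
w(L) = -7 + 3*L (w(L) = 3*L - 7 = -7 + 3*L)
(-42*w(-2 + 6*(-5)))*√(Y(6, -3) - 1) = (-42*(-7 + 3*(-2 + 6*(-5))))*√((-⅕*(-3) + (⅕)*6) - 1) = (-42*(-7 + 3*(-2 - 30)))*√((⅗ + 6/5) - 1) = (-42*(-7 + 3*(-32)))*√(9/5 - 1) = (-42*(-7 - 96))*√(⅘) = (-42*(-103))*(2*√5/5) = 4326*(2*√5/5) = 8652*√5/5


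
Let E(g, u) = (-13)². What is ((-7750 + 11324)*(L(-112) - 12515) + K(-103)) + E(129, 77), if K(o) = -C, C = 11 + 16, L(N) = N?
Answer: -45128756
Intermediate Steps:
E(g, u) = 169
C = 27
K(o) = -27 (K(o) = -1*27 = -27)
((-7750 + 11324)*(L(-112) - 12515) + K(-103)) + E(129, 77) = ((-7750 + 11324)*(-112 - 12515) - 27) + 169 = (3574*(-12627) - 27) + 169 = (-45128898 - 27) + 169 = -45128925 + 169 = -45128756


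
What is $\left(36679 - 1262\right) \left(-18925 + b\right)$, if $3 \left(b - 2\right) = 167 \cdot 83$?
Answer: $- \frac{1519672636}{3} \approx -5.0656 \cdot 10^{8}$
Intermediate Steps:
$b = \frac{13867}{3}$ ($b = 2 + \frac{167 \cdot 83}{3} = 2 + \frac{1}{3} \cdot 13861 = 2 + \frac{13861}{3} = \frac{13867}{3} \approx 4622.3$)
$\left(36679 - 1262\right) \left(-18925 + b\right) = \left(36679 - 1262\right) \left(-18925 + \frac{13867}{3}\right) = 35417 \left(- \frac{42908}{3}\right) = - \frac{1519672636}{3}$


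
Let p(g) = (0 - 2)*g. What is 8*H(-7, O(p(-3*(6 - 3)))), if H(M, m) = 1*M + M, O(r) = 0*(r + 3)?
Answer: -112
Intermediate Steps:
p(g) = -2*g
O(r) = 0 (O(r) = 0*(3 + r) = 0)
H(M, m) = 2*M (H(M, m) = M + M = 2*M)
8*H(-7, O(p(-3*(6 - 3)))) = 8*(2*(-7)) = 8*(-14) = -112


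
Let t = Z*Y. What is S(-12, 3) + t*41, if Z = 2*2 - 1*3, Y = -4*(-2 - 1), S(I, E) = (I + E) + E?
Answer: 486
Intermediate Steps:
S(I, E) = I + 2*E (S(I, E) = (E + I) + E = I + 2*E)
Y = 12 (Y = -4*(-3) = 12)
Z = 1 (Z = 4 - 3 = 1)
t = 12 (t = 1*12 = 12)
S(-12, 3) + t*41 = (-12 + 2*3) + 12*41 = (-12 + 6) + 492 = -6 + 492 = 486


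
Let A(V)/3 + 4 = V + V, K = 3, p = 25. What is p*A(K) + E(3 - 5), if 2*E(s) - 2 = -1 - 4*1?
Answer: 297/2 ≈ 148.50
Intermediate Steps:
E(s) = -3/2 (E(s) = 1 + (-1 - 4*1)/2 = 1 + (-1 - 4)/2 = 1 + (1/2)*(-5) = 1 - 5/2 = -3/2)
A(V) = -12 + 6*V (A(V) = -12 + 3*(V + V) = -12 + 3*(2*V) = -12 + 6*V)
p*A(K) + E(3 - 5) = 25*(-12 + 6*3) - 3/2 = 25*(-12 + 18) - 3/2 = 25*6 - 3/2 = 150 - 3/2 = 297/2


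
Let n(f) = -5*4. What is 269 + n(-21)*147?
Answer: -2671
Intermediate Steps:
n(f) = -20
269 + n(-21)*147 = 269 - 20*147 = 269 - 2940 = -2671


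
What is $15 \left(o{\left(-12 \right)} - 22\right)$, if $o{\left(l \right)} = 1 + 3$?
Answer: $-270$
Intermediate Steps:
$o{\left(l \right)} = 4$
$15 \left(o{\left(-12 \right)} - 22\right) = 15 \left(4 - 22\right) = 15 \left(-18\right) = -270$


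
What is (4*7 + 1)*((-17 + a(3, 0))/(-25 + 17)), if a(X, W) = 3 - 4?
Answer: 261/4 ≈ 65.250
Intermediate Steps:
a(X, W) = -1
(4*7 + 1)*((-17 + a(3, 0))/(-25 + 17)) = (4*7 + 1)*((-17 - 1)/(-25 + 17)) = (28 + 1)*(-18/(-8)) = 29*(-18*(-⅛)) = 29*(9/4) = 261/4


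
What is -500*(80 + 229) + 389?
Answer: -154111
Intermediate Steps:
-500*(80 + 229) + 389 = -500*309 + 389 = -154500 + 389 = -154111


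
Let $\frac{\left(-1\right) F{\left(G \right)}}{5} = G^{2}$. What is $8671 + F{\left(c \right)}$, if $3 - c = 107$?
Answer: $-45409$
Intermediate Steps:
$c = -104$ ($c = 3 - 107 = -104$)
$F{\left(G \right)} = - 5 G^{2}$
$8671 + F{\left(c \right)} = 8671 - 5 \left(-104\right)^{2} = 8671 - 54080 = -45409$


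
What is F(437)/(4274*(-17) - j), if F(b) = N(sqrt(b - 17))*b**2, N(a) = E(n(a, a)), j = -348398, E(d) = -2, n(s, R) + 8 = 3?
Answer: -190969/137870 ≈ -1.3851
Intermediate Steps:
n(s, R) = -5 (n(s, R) = -8 + 3 = -5)
N(a) = -2
F(b) = -2*b**2
F(437)/(4274*(-17) - j) = (-2*437**2)/(4274*(-17) - 1*(-348398)) = (-2*190969)/(-72658 + 348398) = -381938/275740 = -381938*1/275740 = -190969/137870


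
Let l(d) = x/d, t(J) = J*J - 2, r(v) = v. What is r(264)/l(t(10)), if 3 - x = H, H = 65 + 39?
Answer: -25872/101 ≈ -256.16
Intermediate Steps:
t(J) = -2 + J² (t(J) = J² - 2 = -2 + J²)
H = 104
x = -101 (x = 3 - 1*104 = 3 - 104 = -101)
l(d) = -101/d
r(264)/l(t(10)) = 264/((-101/(-2 + 10²))) = 264/((-101/(-2 + 100))) = 264/((-101/98)) = 264/((-101*1/98)) = 264/(-101/98) = 264*(-98/101) = -25872/101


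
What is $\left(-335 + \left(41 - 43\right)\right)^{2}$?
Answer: $113569$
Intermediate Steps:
$\left(-335 + \left(41 - 43\right)\right)^{2} = \left(-335 - 2\right)^{2} = \left(-337\right)^{2} = 113569$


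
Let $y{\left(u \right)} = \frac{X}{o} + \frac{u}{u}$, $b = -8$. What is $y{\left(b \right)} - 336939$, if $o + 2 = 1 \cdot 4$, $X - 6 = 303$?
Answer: $- \frac{673567}{2} \approx -3.3678 \cdot 10^{5}$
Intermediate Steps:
$X = 309$ ($X = 6 + 303 = 309$)
$o = 2$ ($o = -2 + 1 \cdot 4 = -2 + 4 = 2$)
$y{\left(u \right)} = \frac{311}{2}$ ($y{\left(u \right)} = \frac{309}{2} + \frac{u}{u} = 309 \cdot \frac{1}{2} + 1 = \frac{309}{2} + 1 = \frac{311}{2}$)
$y{\left(b \right)} - 336939 = \frac{311}{2} - 336939 = - \frac{673567}{2}$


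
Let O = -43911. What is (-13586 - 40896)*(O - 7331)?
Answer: 2791766644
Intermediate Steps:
(-13586 - 40896)*(O - 7331) = (-13586 - 40896)*(-43911 - 7331) = -54482*(-51242) = 2791766644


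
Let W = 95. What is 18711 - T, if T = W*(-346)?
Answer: 51581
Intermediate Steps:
T = -32870 (T = 95*(-346) = -32870)
18711 - T = 18711 - 1*(-32870) = 18711 + 32870 = 51581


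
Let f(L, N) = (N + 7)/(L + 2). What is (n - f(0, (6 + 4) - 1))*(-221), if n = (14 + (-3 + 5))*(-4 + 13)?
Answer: -30056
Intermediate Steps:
n = 144 (n = (14 + 2)*9 = 16*9 = 144)
f(L, N) = (7 + N)/(2 + L)
(n - f(0, (6 + 4) - 1))*(-221) = (144 - (7 + ((6 + 4) - 1))/(2 + 0))*(-221) = (144 - (7 + (10 - 1))/2)*(-221) = (144 - (7 + 9)/2)*(-221) = (144 - 16/2)*(-221) = (144 - 1*8)*(-221) = (144 - 8)*(-221) = 136*(-221) = -30056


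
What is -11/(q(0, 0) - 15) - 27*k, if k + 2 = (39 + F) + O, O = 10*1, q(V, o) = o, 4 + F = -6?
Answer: -14974/15 ≈ -998.27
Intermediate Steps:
F = -10 (F = -4 - 6 = -10)
O = 10
k = 37 (k = -2 + ((39 - 10) + 10) = -2 + (29 + 10) = -2 + 39 = 37)
-11/(q(0, 0) - 15) - 27*k = -11/(0 - 15) - 27*37 = -11/(-15) - 999 = -11*(-1/15) - 999 = 11/15 - 999 = -14974/15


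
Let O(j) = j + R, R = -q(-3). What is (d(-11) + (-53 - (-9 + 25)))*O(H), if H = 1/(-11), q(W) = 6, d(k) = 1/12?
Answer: 55409/132 ≈ 419.77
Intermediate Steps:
d(k) = 1/12
R = -6 (R = -1*6 = -6)
H = -1/11 ≈ -0.090909
O(j) = -6 + j (O(j) = j - 6 = -6 + j)
(d(-11) + (-53 - (-9 + 25)))*O(H) = (1/12 + (-53 - (-9 + 25)))*(-6 - 1/11) = (1/12 + (-53 - 1*16))*(-67/11) = (1/12 + (-53 - 16))*(-67/11) = (1/12 - 69)*(-67/11) = -827/12*(-67/11) = 55409/132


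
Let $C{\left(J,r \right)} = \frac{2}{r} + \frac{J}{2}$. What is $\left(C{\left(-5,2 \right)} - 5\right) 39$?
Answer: $- \frac{507}{2} \approx -253.5$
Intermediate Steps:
$C{\left(J,r \right)} = \frac{J}{2} + \frac{2}{r}$ ($C{\left(J,r \right)} = \frac{2}{r} + J \frac{1}{2} = \frac{2}{r} + \frac{J}{2} = \frac{J}{2} + \frac{2}{r}$)
$\left(C{\left(-5,2 \right)} - 5\right) 39 = \left(\left(\frac{1}{2} \left(-5\right) + \frac{2}{2}\right) - 5\right) 39 = \left(\left(- \frac{5}{2} + 2 \cdot \frac{1}{2}\right) - 5\right) 39 = \left(\left(- \frac{5}{2} + 1\right) - 5\right) 39 = \left(- \frac{3}{2} - 5\right) 39 = \left(- \frac{13}{2}\right) 39 = - \frac{507}{2}$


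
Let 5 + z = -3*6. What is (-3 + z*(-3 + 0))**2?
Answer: 4356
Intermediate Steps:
z = -23 (z = -5 - 3*6 = -5 - 18 = -23)
(-3 + z*(-3 + 0))**2 = (-3 - 23*(-3 + 0))**2 = (-3 - 23*(-3))**2 = (-3 + 69)**2 = 66**2 = 4356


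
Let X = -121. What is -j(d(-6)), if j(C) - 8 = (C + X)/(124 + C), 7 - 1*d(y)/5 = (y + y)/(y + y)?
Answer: -163/22 ≈ -7.4091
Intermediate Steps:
d(y) = 30 (d(y) = 35 - 5*(y + y)/(y + y) = 35 - 5*2*y/(2*y) = 35 - 5*2*y*1/(2*y) = 35 - 5*1 = 35 - 5 = 30)
j(C) = 8 + (-121 + C)/(124 + C) (j(C) = 8 + (C - 121)/(124 + C) = 8 + (-121 + C)/(124 + C))
-j(d(-6)) = -(871 + 9*30)/(124 + 30) = -(871 + 270)/154 = -1141/154 = -1*163/22 = -163/22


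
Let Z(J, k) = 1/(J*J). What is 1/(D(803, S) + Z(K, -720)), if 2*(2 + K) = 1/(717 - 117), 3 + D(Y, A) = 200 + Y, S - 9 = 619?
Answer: 5755201/5756641000 ≈ 0.00099975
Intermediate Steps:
S = 628 (S = 9 + 619 = 628)
D(Y, A) = 197 + Y (D(Y, A) = -3 + (200 + Y) = 197 + Y)
K = -2399/1200 (K = -2 + 1/(2*(717 - 117)) = -2 + (½)/600 = -2 + (½)*(1/600) = -2 + 1/1200 = -2399/1200 ≈ -1.9992)
Z(J, k) = J⁻² (Z(J, k) = 1/(J²) = J⁻²)
1/(D(803, S) + Z(K, -720)) = 1/((197 + 803) + (-2399/1200)⁻²) = 1/(1000 + 1440000/5755201) = 1/(5756641000/5755201) = 5755201/5756641000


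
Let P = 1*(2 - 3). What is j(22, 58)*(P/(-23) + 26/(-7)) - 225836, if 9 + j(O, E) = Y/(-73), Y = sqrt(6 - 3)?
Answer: -36354277/161 + 591*sqrt(3)/11753 ≈ -2.2580e+5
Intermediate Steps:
Y = sqrt(3) ≈ 1.7320
P = -1 (P = 1*(-1) = -1)
j(O, E) = -9 - sqrt(3)/73 (j(O, E) = -9 + sqrt(3)/(-73) = -9 + sqrt(3)*(-1/73) = -9 - sqrt(3)/73)
j(22, 58)*(P/(-23) + 26/(-7)) - 225836 = (-9 - sqrt(3)/73)*(-1/(-23) + 26/(-7)) - 225836 = (-9 - sqrt(3)/73)*(-1*(-1/23) + 26*(-1/7)) - 225836 = (-9 - sqrt(3)/73)*(1/23 - 26/7) - 225836 = (-9 - sqrt(3)/73)*(-591/161) - 225836 = (5319/161 + 591*sqrt(3)/11753) - 225836 = -36354277/161 + 591*sqrt(3)/11753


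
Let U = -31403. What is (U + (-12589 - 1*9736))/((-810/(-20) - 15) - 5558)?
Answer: 107456/11065 ≈ 9.7113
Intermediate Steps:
(U + (-12589 - 1*9736))/((-810/(-20) - 15) - 5558) = (-31403 + (-12589 - 1*9736))/((-810/(-20) - 15) - 5558) = (-31403 + (-12589 - 9736))/((-810*(-1)/20 - 15) - 5558) = (-31403 - 22325)/((-90*(-9/20) - 15) - 5558) = -53728/((81/2 - 15) - 5558) = -53728/(51/2 - 5558) = -53728/(-11065/2) = -53728*(-2/11065) = 107456/11065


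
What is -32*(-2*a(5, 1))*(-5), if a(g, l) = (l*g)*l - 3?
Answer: -640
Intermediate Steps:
a(g, l) = -3 + g*l² (a(g, l) = (g*l)*l - 3 = g*l² - 3 = -3 + g*l²)
-32*(-2*a(5, 1))*(-5) = -32*(-2*(-3 + 5*1²))*(-5) = -32*(-2*(-3 + 5*1))*(-5) = -32*(-2*(-3 + 5))*(-5) = -32*(-2*2)*(-5) = -(-128)*(-5) = -32*20 = -640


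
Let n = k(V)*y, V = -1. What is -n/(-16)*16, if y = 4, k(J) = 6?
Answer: 24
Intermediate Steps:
n = 24 (n = 6*4 = 24)
-n/(-16)*16 = -24/(-16)*16 = -24*(-1)/16*16 = -1*(-3/2)*16 = (3/2)*16 = 24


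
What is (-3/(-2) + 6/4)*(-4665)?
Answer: -13995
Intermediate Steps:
(-3/(-2) + 6/4)*(-4665) = (-3*(-½) + 6*(¼))*(-4665) = (3/2 + 3/2)*(-4665) = 3*(-4665) = -13995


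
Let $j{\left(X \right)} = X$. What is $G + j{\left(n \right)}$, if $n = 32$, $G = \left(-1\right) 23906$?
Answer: $-23874$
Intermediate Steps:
$G = -23906$
$G + j{\left(n \right)} = -23906 + 32 = -23874$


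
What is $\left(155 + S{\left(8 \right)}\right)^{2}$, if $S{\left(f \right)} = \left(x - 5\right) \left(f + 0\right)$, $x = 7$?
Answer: $29241$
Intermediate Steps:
$S{\left(f \right)} = 2 f$ ($S{\left(f \right)} = \left(7 - 5\right) \left(f + 0\right) = 2 f$)
$\left(155 + S{\left(8 \right)}\right)^{2} = \left(155 + 2 \cdot 8\right)^{2} = \left(155 + 16\right)^{2} = 171^{2} = 29241$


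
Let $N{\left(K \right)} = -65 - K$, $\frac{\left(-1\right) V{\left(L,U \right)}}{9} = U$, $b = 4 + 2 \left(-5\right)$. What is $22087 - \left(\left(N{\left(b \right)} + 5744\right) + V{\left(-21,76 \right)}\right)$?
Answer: $17086$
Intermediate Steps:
$b = -6$ ($b = 4 - 10 = -6$)
$V{\left(L,U \right)} = - 9 U$
$22087 - \left(\left(N{\left(b \right)} + 5744\right) + V{\left(-21,76 \right)}\right) = 22087 - \left(\left(\left(-65 - -6\right) + 5744\right) - 684\right) = 22087 - \left(\left(\left(-65 + 6\right) + 5744\right) - 684\right) = 22087 - \left(\left(-59 + 5744\right) - 684\right) = 22087 - \left(5685 - 684\right) = 22087 - 5001 = 17086$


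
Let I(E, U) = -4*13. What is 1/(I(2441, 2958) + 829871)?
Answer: 1/829819 ≈ 1.2051e-6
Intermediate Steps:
I(E, U) = -52
1/(I(2441, 2958) + 829871) = 1/(-52 + 829871) = 1/829819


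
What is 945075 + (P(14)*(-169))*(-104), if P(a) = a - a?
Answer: 945075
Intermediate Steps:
P(a) = 0
945075 + (P(14)*(-169))*(-104) = 945075 + (0*(-169))*(-104) = 945075 + 0*(-104) = 945075 + 0 = 945075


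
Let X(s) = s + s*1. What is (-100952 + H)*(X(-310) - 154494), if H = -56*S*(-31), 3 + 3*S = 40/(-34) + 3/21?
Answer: 272359088496/17 ≈ 1.6021e+10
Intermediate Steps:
S = -160/119 (S = -1 + (40/(-34) + 3/21)/3 = -1 + (40*(-1/34) + 3*(1/21))/3 = -1 + (-20/17 + ⅐)/3 = -1 + (⅓)*(-123/119) = -1 - 41/119 = -160/119 ≈ -1.3445)
H = -39680/17 (H = -56*(-160/119)*(-31) = (1280/17)*(-31) = -39680/17 ≈ -2334.1)
X(s) = 2*s (X(s) = s + s = 2*s)
(-100952 + H)*(X(-310) - 154494) = (-100952 - 39680/17)*(2*(-310) - 154494) = -1755864*(-620 - 154494)/17 = -1755864/17*(-155114) = 272359088496/17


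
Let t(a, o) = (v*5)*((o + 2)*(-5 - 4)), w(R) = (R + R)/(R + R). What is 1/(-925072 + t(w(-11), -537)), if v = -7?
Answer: -1/1093597 ≈ -9.1441e-7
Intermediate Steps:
w(R) = 1 (w(R) = (2*R)/((2*R)) = (2*R)*(1/(2*R)) = 1)
t(a, o) = 630 + 315*o (t(a, o) = (-7*5)*((o + 2)*(-5 - 4)) = -35*(2 + o)*(-9) = -35*(-18 - 9*o) = 630 + 315*o)
1/(-925072 + t(w(-11), -537)) = 1/(-925072 + (630 + 315*(-537))) = 1/(-925072 + (630 - 169155)) = 1/(-925072 - 168525) = 1/(-1093597) = -1/1093597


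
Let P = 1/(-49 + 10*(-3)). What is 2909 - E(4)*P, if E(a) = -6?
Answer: 229805/79 ≈ 2908.9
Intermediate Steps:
P = -1/79 (P = 1/(-49 - 30) = 1/(-79) = -1/79 ≈ -0.012658)
2909 - E(4)*P = 2909 - (-6)*(-1)/79 = 2909 - 1*6/79 = 2909 - 6/79 = 229805/79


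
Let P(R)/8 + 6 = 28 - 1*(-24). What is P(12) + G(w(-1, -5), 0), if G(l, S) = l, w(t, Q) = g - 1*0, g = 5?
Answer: 373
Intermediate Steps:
w(t, Q) = 5 (w(t, Q) = 5 - 1*0 = 5 + 0 = 5)
P(R) = 368 (P(R) = -48 + 8*(28 - 1*(-24)) = -48 + 8*(28 + 24) = -48 + 8*52 = -48 + 416 = 368)
P(12) + G(w(-1, -5), 0) = 368 + 5 = 373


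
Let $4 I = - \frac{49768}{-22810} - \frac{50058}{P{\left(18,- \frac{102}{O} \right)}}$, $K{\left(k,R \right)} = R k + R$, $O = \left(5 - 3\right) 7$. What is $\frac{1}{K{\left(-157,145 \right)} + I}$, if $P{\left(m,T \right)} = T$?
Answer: $- \frac{387770}{8105082481} \approx -4.7843 \cdot 10^{-5}$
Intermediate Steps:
$O = 14$ ($O = 2 \cdot 7 = 14$)
$K{\left(k,R \right)} = R + R k$
$I = \frac{666274919}{387770}$ ($I = \frac{- \frac{49768}{-22810} - \frac{50058}{\left(-102\right) \frac{1}{14}}}{4} = \frac{\left(-49768\right) \left(- \frac{1}{22810}\right) - \frac{50058}{\left(-102\right) \frac{1}{14}}}{4} = \frac{\frac{24884}{11405} - \frac{50058}{- \frac{51}{7}}}{4} = \frac{\frac{24884}{11405} - - \frac{116802}{17}}{4} = \frac{\frac{24884}{11405} + \frac{116802}{17}}{4} = \frac{1}{4} \cdot \frac{1332549838}{193885} = \frac{666274919}{387770} \approx 1718.2$)
$\frac{1}{K{\left(-157,145 \right)} + I} = \frac{1}{145 \left(1 - 157\right) + \frac{666274919}{387770}} = \frac{1}{145 \left(-156\right) + \frac{666274919}{387770}} = \frac{1}{-22620 + \frac{666274919}{387770}} = \frac{1}{- \frac{8105082481}{387770}} = - \frac{387770}{8105082481}$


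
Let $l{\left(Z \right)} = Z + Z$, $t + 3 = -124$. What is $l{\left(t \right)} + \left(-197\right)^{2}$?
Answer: $38555$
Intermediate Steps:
$t = -127$ ($t = -3 - 124 = -127$)
$l{\left(Z \right)} = 2 Z$
$l{\left(t \right)} + \left(-197\right)^{2} = 2 \left(-127\right) + \left(-197\right)^{2} = -254 + 38809 = 38555$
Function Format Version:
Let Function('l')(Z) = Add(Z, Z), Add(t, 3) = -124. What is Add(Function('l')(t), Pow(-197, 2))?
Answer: 38555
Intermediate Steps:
t = -127 (t = Add(-3, -124) = -127)
Function('l')(Z) = Mul(2, Z)
Add(Function('l')(t), Pow(-197, 2)) = Add(Mul(2, -127), Pow(-197, 2)) = Add(-254, 38809) = 38555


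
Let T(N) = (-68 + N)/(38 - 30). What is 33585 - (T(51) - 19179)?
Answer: 422129/8 ≈ 52766.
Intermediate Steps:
T(N) = -17/2 + N/8 (T(N) = (-68 + N)/8 = (-68 + N)*(⅛) = -17/2 + N/8)
33585 - (T(51) - 19179) = 33585 - ((-17/2 + (⅛)*51) - 19179) = 33585 - ((-17/2 + 51/8) - 19179) = 33585 - (-17/8 - 19179) = 33585 - 1*(-153449/8) = 33585 + 153449/8 = 422129/8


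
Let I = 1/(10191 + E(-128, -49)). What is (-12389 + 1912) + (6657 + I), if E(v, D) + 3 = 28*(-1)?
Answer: -38811199/10160 ≈ -3820.0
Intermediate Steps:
E(v, D) = -31 (E(v, D) = -3 + 28*(-1) = -3 - 28 = -31)
I = 1/10160 (I = 1/(10191 - 31) = 1/10160 ≈ 9.8425e-5)
(-12389 + 1912) + (6657 + I) = (-12389 + 1912) + (6657 + 1/10160) = -10477 + 67635121/10160 = -38811199/10160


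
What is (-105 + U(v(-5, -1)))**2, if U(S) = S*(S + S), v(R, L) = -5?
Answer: 3025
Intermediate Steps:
U(S) = 2*S**2 (U(S) = S*(2*S) = 2*S**2)
(-105 + U(v(-5, -1)))**2 = (-105 + 2*(-5)**2)**2 = (-105 + 2*25)**2 = (-105 + 50)**2 = (-55)**2 = 3025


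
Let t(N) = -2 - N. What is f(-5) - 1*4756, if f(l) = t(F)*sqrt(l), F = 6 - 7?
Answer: -4756 - I*sqrt(5) ≈ -4756.0 - 2.2361*I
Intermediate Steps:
F = -1
f(l) = -sqrt(l) (f(l) = (-2 - 1*(-1))*sqrt(l) = (-2 + 1)*sqrt(l) = -sqrt(l))
f(-5) - 1*4756 = -sqrt(-5) - 1*4756 = -I*sqrt(5) - 4756 = -4756 - I*sqrt(5)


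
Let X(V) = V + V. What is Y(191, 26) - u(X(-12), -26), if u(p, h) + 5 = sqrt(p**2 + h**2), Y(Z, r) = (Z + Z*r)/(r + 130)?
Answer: 1979/52 - 2*sqrt(313) ≈ 2.6741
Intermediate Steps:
Y(Z, r) = (Z + Z*r)/(130 + r)
X(V) = 2*V
u(p, h) = -5 + sqrt(h**2 + p**2) (u(p, h) = -5 + sqrt(p**2 + h**2) = -5 + sqrt(h**2 + p**2))
Y(191, 26) - u(X(-12), -26) = 191*(1 + 26)/(130 + 26) - (-5 + sqrt((-26)**2 + (2*(-12))**2)) = 191*27/156 - (-5 + sqrt(676 + (-24)**2)) = 191*(1/156)*27 - (-5 + sqrt(676 + 576)) = 1719/52 - (-5 + sqrt(1252)) = 1719/52 - (-5 + 2*sqrt(313)) = 1719/52 + (5 - 2*sqrt(313)) = 1979/52 - 2*sqrt(313)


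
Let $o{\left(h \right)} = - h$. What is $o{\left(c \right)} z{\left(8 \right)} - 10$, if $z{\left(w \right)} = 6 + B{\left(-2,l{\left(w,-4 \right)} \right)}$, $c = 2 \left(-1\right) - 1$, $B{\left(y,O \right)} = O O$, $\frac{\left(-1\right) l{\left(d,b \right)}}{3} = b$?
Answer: $440$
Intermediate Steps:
$l{\left(d,b \right)} = - 3 b$
$B{\left(y,O \right)} = O^{2}$
$c = -3$ ($c = -2 - 1 = -3$)
$z{\left(w \right)} = 150$ ($z{\left(w \right)} = 6 + \left(\left(-3\right) \left(-4\right)\right)^{2} = 6 + 12^{2} = 6 + 144 = 150$)
$o{\left(c \right)} z{\left(8 \right)} - 10 = \left(-1\right) \left(-3\right) 150 - 10 = 3 \cdot 150 - 10 = 450 - 10 = 440$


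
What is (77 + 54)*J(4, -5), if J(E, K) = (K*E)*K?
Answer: 13100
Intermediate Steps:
J(E, K) = E*K**2 (J(E, K) = (E*K)*K = E*K**2)
(77 + 54)*J(4, -5) = (77 + 54)*(4*(-5)**2) = 131*(4*25) = 131*100 = 13100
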